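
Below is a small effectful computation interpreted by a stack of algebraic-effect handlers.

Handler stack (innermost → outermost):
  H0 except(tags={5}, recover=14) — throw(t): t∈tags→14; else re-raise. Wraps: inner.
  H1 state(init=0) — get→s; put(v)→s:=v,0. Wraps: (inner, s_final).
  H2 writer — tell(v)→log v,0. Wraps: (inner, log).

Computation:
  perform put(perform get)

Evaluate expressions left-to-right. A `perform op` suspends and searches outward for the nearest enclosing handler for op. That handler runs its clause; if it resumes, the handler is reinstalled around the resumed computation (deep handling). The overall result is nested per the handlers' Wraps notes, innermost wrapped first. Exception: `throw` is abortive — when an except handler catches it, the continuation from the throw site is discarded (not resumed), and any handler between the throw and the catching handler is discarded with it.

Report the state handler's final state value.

Step-by-step:
get @ H1 ⇒ 0
put(0) @ H1 ⇒ s:=0
H0 returns 0
H1 returns (0, 0)
H2 returns ((0, 0), ())
= ((0, 0), ())

Answer: 0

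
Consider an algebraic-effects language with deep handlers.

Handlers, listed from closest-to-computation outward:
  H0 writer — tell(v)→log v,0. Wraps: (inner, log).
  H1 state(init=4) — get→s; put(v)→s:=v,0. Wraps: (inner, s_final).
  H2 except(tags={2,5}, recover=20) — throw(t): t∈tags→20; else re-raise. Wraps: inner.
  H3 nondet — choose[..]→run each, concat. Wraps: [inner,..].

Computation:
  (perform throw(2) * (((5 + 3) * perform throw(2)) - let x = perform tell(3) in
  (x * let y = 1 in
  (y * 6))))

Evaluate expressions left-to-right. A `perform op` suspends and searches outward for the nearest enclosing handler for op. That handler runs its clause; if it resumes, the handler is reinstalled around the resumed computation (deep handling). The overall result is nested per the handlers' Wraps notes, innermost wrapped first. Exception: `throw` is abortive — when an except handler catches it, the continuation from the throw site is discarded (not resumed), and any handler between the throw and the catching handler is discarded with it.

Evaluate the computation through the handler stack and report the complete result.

Working:
throw(2) @ H2 caught ⇒ 20
H3 returns [20]
= [20]

Answer: [20]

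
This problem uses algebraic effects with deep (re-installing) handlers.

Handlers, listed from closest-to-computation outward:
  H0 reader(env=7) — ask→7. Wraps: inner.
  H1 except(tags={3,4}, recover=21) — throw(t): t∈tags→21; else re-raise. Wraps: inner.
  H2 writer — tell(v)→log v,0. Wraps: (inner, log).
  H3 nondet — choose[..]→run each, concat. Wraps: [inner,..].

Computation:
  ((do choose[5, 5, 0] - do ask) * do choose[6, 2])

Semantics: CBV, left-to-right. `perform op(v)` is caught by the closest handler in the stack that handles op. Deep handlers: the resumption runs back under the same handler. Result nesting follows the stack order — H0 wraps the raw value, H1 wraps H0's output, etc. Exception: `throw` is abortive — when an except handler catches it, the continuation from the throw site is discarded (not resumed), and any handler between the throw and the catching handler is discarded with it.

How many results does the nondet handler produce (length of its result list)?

Answer: 6

Working:
choose[5, 5, 0] @ H3
  branch[0] choose=5:
    ask @ H0 ⇒ 7
    choose[6, 2] @ H3
      branch[0] choose=6:
        H0 returns -12
        H1 returns -12
        H2 returns (-12, ())
        H3 returns [(-12, ())]
      branch[1] choose=2:
        H0 returns -4
        H1 returns -4
        H2 returns (-4, ())
        H3 returns [(-4, ())]
  branch[1] choose=5:
    ask @ H0 ⇒ 7
    choose[6, 2] @ H3
      branch[0] choose=6:
        H0 returns -12
        H1 returns -12
        H2 returns (-12, ())
        H3 returns [(-12, ())]
      branch[1] choose=2:
        H0 returns -4
        H1 returns -4
        H2 returns (-4, ())
        H3 returns [(-4, ())]
  branch[2] choose=0:
    ask @ H0 ⇒ 7
    choose[6, 2] @ H3
      branch[0] choose=6:
        H0 returns -42
        H1 returns -42
        H2 returns (-42, ())
        H3 returns [(-42, ())]
      branch[1] choose=2:
        H0 returns -14
        H1 returns -14
        H2 returns (-14, ())
        H3 returns [(-14, ())]
= [(-12, ()), (-4, ()), (-12, ()), (-4, ()), (-42, ()), (-14, ())]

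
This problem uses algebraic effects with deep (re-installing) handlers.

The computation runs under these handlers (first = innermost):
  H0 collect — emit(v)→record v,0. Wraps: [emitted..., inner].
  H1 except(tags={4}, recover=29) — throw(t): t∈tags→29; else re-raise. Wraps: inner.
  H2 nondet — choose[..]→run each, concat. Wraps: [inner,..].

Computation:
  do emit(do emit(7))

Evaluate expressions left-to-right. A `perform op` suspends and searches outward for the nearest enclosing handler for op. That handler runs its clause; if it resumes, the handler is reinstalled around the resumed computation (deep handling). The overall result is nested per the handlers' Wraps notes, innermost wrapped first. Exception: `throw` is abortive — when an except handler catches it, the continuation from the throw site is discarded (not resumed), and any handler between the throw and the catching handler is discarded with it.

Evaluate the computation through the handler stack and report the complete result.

Answer: [[7, 0, 0]]

Evaluation trace:
emit(7) @ H0 ⇒ out+=7
emit(0) @ H0 ⇒ out+=0
H0 returns [7, 0, 0]
H1 returns [7, 0, 0]
H2 returns [[7, 0, 0]]
= [[7, 0, 0]]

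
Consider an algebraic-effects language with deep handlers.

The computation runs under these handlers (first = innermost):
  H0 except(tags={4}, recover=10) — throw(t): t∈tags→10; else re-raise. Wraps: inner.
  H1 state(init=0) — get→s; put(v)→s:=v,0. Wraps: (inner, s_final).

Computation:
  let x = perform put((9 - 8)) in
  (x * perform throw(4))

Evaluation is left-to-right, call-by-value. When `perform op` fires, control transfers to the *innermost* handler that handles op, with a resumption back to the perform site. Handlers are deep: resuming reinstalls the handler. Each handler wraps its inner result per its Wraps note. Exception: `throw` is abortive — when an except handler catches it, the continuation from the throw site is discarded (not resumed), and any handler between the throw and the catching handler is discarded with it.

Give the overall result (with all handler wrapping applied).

Step-by-step:
put(1) @ H1 ⇒ s:=1
throw(4) @ H0 caught ⇒ 10
H1 returns (10, 1)
= (10, 1)

Answer: (10, 1)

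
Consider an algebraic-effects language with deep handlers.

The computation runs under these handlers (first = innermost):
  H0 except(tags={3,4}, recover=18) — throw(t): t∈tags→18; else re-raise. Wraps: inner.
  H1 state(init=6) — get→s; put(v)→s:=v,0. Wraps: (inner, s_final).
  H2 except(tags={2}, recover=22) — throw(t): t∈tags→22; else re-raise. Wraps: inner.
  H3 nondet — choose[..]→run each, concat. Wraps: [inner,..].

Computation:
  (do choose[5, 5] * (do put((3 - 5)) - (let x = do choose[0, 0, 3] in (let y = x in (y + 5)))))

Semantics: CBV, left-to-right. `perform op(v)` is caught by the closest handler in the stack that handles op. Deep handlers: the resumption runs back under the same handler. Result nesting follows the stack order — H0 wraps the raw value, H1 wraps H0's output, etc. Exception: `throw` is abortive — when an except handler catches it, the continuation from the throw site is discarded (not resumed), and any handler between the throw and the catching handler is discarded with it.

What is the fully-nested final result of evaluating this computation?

Evaluation trace:
choose[5, 5] @ H3
  branch[0] choose=5:
    put(-2) @ H1 ⇒ s:=-2
    choose[0, 0, 3] @ H3
      branch[0] choose=0:
        H0 returns -25
        H1 returns (-25, -2)
        H2 returns (-25, -2)
        H3 returns [(-25, -2)]
      branch[1] choose=0:
        H0 returns -25
        H1 returns (-25, -2)
        H2 returns (-25, -2)
        H3 returns [(-25, -2)]
      branch[2] choose=3:
        H0 returns -40
        H1 returns (-40, -2)
        H2 returns (-40, -2)
        H3 returns [(-40, -2)]
  branch[1] choose=5:
    put(-2) @ H1 ⇒ s:=-2
    choose[0, 0, 3] @ H3
      branch[0] choose=0:
        H0 returns -25
        H1 returns (-25, -2)
        H2 returns (-25, -2)
        H3 returns [(-25, -2)]
      branch[1] choose=0:
        H0 returns -25
        H1 returns (-25, -2)
        H2 returns (-25, -2)
        H3 returns [(-25, -2)]
      branch[2] choose=3:
        H0 returns -40
        H1 returns (-40, -2)
        H2 returns (-40, -2)
        H3 returns [(-40, -2)]
= [(-25, -2), (-25, -2), (-40, -2), (-25, -2), (-25, -2), (-40, -2)]

Answer: [(-25, -2), (-25, -2), (-40, -2), (-25, -2), (-25, -2), (-40, -2)]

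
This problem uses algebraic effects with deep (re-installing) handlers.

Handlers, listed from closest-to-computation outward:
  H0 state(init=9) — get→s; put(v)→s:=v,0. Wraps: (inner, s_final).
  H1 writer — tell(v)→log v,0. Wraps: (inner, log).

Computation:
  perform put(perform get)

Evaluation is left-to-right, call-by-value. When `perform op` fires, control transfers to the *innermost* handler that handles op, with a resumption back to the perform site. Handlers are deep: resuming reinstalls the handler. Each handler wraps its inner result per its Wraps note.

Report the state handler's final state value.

Evaluation trace:
get @ H0 ⇒ 9
put(9) @ H0 ⇒ s:=9
H0 returns (0, 9)
H1 returns ((0, 9), ())
= ((0, 9), ())

Answer: 9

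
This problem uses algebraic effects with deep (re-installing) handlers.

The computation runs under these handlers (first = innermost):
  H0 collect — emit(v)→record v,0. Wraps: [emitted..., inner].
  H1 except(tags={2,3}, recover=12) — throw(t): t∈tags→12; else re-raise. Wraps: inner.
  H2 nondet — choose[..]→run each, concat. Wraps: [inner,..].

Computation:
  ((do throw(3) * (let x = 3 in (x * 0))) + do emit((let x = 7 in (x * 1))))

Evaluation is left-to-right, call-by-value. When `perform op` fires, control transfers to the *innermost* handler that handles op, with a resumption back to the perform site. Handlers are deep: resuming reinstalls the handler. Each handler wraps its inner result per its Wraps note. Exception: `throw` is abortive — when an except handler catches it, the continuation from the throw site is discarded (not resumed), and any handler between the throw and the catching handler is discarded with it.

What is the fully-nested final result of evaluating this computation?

Answer: [12]

Working:
throw(3) @ H1 caught ⇒ 12
H2 returns [12]
= [12]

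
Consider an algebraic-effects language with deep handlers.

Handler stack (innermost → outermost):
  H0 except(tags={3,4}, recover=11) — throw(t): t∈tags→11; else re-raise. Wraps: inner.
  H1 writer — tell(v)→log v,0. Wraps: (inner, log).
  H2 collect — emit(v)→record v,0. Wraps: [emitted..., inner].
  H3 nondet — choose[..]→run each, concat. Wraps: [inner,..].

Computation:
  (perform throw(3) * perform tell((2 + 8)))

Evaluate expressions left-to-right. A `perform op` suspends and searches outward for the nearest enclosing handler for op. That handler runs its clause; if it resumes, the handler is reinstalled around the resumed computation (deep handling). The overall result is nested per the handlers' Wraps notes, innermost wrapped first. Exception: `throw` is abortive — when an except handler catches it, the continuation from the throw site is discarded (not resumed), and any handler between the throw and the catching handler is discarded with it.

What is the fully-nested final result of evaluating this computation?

Answer: [[(11, ())]]

Evaluation trace:
throw(3) @ H0 caught ⇒ 11
H1 returns (11, ())
H2 returns [(11, ())]
H3 returns [[(11, ())]]
= [[(11, ())]]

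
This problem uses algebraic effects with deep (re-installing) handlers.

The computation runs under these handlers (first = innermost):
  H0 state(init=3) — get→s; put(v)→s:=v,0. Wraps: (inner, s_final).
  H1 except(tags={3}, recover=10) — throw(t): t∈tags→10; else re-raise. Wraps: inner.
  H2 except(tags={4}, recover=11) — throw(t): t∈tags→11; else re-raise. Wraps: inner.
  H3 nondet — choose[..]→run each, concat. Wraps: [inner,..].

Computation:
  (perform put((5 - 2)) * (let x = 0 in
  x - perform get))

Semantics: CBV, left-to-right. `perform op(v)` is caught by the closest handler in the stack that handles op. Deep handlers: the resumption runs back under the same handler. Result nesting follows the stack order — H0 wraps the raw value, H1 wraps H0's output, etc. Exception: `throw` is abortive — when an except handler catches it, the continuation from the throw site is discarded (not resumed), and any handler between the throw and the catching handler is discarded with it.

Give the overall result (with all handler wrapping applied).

Answer: [(0, 3)]

Step-by-step:
put(3) @ H0 ⇒ s:=3
get @ H0 ⇒ 3
H0 returns (0, 3)
H1 returns (0, 3)
H2 returns (0, 3)
H3 returns [(0, 3)]
= [(0, 3)]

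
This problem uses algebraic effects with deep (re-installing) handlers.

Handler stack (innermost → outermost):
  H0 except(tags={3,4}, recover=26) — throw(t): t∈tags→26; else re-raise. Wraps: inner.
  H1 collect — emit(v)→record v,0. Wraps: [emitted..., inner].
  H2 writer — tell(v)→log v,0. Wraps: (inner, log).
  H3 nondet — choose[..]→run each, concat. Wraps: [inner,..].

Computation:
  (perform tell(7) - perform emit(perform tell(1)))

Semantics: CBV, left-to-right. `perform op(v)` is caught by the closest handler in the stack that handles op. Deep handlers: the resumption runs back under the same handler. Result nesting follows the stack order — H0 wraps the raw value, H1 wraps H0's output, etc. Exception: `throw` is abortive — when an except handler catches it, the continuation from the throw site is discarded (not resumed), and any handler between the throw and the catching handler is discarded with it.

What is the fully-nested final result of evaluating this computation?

Answer: [([0, 0], (7, 1))]

Evaluation trace:
tell(7) @ H2 ⇒ log+=7
tell(1) @ H2 ⇒ log+=1
emit(0) @ H1 ⇒ out+=0
H0 returns 0
H1 returns [0, 0]
H2 returns ([0, 0], (7, 1))
H3 returns [([0, 0], (7, 1))]
= [([0, 0], (7, 1))]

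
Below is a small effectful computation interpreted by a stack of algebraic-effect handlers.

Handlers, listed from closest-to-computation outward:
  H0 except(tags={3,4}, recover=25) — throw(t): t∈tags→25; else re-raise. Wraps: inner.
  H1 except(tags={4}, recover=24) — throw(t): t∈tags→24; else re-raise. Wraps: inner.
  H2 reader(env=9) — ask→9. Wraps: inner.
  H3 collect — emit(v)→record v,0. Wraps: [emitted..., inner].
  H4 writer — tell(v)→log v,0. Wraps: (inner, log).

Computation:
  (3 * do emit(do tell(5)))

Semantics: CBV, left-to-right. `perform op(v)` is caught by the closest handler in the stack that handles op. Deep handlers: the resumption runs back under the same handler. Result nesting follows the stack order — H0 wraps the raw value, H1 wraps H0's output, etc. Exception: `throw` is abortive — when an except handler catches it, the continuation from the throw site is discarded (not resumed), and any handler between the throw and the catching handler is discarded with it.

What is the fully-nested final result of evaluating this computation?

Answer: ([0, 0], (5))

Working:
tell(5) @ H4 ⇒ log+=5
emit(0) @ H3 ⇒ out+=0
H0 returns 0
H1 returns 0
H2 returns 0
H3 returns [0, 0]
H4 returns ([0, 0], (5))
= ([0, 0], (5))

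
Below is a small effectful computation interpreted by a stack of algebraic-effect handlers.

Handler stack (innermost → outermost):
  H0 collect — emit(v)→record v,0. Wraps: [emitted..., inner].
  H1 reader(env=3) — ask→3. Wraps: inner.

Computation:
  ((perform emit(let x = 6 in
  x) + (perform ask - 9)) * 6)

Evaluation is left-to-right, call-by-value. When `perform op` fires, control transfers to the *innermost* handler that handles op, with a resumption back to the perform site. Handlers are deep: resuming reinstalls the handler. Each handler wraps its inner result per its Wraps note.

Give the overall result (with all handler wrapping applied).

Answer: [6, -36]

Evaluation trace:
emit(6) @ H0 ⇒ out+=6
ask @ H1 ⇒ 3
H0 returns [6, -36]
H1 returns [6, -36]
= [6, -36]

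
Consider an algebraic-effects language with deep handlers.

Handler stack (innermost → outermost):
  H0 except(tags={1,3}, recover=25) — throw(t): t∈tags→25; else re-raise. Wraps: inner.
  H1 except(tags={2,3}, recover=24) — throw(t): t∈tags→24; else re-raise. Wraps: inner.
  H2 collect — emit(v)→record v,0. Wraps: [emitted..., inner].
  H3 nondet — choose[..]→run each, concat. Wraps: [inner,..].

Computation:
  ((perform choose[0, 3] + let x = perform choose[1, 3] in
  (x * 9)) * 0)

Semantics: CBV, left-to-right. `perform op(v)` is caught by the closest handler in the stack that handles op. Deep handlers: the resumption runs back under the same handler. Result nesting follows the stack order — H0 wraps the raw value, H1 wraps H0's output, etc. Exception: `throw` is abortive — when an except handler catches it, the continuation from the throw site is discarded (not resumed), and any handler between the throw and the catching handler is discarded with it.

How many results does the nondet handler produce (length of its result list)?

Answer: 4

Evaluation trace:
choose[0, 3] @ H3
  branch[0] choose=0:
    choose[1, 3] @ H3
      branch[0] choose=1:
        H0 returns 0
        H1 returns 0
        H2 returns [0]
        H3 returns [[0]]
      branch[1] choose=3:
        H0 returns 0
        H1 returns 0
        H2 returns [0]
        H3 returns [[0]]
  branch[1] choose=3:
    choose[1, 3] @ H3
      branch[0] choose=1:
        H0 returns 0
        H1 returns 0
        H2 returns [0]
        H3 returns [[0]]
      branch[1] choose=3:
        H0 returns 0
        H1 returns 0
        H2 returns [0]
        H3 returns [[0]]
= [[0], [0], [0], [0]]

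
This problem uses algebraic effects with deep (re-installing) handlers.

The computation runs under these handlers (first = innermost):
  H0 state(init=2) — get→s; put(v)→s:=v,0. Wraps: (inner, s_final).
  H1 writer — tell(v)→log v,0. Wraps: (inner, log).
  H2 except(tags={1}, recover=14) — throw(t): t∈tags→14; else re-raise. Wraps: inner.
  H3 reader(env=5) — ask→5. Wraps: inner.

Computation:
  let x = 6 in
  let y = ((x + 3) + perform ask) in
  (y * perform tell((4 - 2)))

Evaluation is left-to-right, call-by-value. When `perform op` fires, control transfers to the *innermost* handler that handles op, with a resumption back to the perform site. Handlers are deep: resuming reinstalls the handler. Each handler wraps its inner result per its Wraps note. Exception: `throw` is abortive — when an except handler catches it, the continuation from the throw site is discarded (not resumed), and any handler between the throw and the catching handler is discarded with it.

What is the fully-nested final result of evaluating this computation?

Evaluation trace:
ask @ H3 ⇒ 5
tell(2) @ H1 ⇒ log+=2
H0 returns (0, 2)
H1 returns ((0, 2), (2))
H2 returns ((0, 2), (2))
H3 returns ((0, 2), (2))
= ((0, 2), (2))

Answer: ((0, 2), (2))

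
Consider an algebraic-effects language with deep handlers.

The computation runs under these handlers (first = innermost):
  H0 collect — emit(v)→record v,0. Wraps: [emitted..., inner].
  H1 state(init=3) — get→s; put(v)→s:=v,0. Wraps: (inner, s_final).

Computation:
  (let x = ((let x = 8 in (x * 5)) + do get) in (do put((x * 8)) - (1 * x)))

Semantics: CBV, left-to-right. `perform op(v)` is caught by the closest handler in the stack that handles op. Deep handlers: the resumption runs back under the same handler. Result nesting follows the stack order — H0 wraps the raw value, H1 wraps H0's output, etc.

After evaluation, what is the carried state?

Step-by-step:
get @ H1 ⇒ 3
put(344) @ H1 ⇒ s:=344
H0 returns [-43]
H1 returns ([-43], 344)
= ([-43], 344)

Answer: 344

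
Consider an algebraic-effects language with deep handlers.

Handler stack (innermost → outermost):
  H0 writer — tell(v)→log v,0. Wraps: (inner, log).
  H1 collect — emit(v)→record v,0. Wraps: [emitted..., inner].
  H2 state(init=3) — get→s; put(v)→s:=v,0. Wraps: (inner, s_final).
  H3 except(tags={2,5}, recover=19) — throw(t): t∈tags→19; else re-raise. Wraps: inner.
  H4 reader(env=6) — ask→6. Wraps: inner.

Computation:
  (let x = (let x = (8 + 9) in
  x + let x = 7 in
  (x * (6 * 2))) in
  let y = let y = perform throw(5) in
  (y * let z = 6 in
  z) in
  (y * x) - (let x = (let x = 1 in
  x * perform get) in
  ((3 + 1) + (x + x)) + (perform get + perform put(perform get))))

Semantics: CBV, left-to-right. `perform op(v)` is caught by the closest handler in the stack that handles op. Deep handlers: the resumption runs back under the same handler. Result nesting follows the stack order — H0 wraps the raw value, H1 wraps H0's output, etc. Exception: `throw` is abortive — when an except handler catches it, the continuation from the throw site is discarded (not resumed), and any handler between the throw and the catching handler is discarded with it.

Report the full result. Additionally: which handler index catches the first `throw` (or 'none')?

Working:
throw(5) @ H3 caught ⇒ 19
H4 returns 19
= 19

Answer: 19 ; first throw caught by: H3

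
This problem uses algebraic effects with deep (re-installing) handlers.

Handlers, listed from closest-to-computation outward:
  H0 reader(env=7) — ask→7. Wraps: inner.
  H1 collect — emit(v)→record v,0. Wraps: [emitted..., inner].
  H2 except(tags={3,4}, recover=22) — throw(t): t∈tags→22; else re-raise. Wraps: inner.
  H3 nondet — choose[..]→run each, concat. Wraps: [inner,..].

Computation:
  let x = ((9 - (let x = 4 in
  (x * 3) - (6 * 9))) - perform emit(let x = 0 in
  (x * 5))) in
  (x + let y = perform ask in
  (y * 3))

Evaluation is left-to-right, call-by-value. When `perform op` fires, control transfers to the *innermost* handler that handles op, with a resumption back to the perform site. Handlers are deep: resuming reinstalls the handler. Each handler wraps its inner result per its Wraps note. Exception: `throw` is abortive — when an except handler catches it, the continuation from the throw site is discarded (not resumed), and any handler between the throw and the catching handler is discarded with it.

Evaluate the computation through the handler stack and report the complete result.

Working:
emit(0) @ H1 ⇒ out+=0
ask @ H0 ⇒ 7
H0 returns 72
H1 returns [0, 72]
H2 returns [0, 72]
H3 returns [[0, 72]]
= [[0, 72]]

Answer: [[0, 72]]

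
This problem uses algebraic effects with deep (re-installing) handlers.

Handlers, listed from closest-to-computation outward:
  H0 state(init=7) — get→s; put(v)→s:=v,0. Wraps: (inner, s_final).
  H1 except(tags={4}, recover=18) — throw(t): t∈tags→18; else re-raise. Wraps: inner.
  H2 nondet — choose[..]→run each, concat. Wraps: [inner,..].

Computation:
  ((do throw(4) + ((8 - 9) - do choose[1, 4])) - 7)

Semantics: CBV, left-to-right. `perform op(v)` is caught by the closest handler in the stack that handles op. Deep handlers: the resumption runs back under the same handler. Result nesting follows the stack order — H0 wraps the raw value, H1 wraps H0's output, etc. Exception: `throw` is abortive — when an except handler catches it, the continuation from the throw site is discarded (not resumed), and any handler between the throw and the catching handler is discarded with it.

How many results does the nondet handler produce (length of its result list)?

Answer: 1

Working:
throw(4) @ H1 caught ⇒ 18
H2 returns [18]
= [18]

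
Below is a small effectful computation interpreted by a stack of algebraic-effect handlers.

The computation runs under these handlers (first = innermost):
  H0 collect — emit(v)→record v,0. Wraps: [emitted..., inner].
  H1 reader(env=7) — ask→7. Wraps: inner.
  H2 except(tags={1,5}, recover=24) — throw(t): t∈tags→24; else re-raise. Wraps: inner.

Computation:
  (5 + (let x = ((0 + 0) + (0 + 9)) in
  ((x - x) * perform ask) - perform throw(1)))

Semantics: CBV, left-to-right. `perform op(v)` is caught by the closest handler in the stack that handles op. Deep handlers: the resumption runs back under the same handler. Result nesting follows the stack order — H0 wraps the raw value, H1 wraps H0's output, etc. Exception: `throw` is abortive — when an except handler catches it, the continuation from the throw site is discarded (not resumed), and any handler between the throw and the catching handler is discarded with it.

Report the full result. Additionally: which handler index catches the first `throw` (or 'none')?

Step-by-step:
ask @ H1 ⇒ 7
throw(1) @ H2 caught ⇒ 24
= 24

Answer: 24 ; first throw caught by: H2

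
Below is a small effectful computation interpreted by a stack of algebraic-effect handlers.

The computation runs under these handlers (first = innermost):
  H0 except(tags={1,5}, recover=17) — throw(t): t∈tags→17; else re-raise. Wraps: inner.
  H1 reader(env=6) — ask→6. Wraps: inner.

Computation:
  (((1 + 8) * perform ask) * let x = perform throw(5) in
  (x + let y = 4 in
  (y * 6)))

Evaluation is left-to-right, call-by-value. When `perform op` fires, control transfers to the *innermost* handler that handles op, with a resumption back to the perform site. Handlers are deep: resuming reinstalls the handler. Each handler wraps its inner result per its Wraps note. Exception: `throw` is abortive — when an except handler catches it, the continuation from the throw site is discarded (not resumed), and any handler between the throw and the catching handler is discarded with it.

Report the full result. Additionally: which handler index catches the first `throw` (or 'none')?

Working:
ask @ H1 ⇒ 6
throw(5) @ H0 caught ⇒ 17
H1 returns 17
= 17

Answer: 17 ; first throw caught by: H0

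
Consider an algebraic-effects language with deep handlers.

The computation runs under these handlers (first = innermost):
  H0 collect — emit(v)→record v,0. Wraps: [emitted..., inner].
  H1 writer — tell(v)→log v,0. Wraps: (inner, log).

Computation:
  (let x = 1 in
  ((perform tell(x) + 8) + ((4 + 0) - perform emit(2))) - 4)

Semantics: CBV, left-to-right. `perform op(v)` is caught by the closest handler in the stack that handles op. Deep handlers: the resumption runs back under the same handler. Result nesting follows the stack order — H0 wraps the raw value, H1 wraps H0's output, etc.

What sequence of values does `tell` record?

Step-by-step:
tell(1) @ H1 ⇒ log+=1
emit(2) @ H0 ⇒ out+=2
H0 returns [2, 8]
H1 returns ([2, 8], (1))
= ([2, 8], (1))

Answer: (1)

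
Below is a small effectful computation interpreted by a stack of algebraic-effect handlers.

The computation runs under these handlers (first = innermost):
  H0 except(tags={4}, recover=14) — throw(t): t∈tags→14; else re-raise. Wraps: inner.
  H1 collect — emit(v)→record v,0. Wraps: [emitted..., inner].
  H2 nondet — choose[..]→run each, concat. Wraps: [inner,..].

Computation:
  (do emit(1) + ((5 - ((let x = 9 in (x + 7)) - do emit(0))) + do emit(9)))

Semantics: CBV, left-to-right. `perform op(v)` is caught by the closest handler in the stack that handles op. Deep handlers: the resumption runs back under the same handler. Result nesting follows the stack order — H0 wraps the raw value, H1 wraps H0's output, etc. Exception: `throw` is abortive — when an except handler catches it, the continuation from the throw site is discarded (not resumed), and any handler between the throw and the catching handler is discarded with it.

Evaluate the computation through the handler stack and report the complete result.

Evaluation trace:
emit(1) @ H1 ⇒ out+=1
emit(0) @ H1 ⇒ out+=0
emit(9) @ H1 ⇒ out+=9
H0 returns -11
H1 returns [1, 0, 9, -11]
H2 returns [[1, 0, 9, -11]]
= [[1, 0, 9, -11]]

Answer: [[1, 0, 9, -11]]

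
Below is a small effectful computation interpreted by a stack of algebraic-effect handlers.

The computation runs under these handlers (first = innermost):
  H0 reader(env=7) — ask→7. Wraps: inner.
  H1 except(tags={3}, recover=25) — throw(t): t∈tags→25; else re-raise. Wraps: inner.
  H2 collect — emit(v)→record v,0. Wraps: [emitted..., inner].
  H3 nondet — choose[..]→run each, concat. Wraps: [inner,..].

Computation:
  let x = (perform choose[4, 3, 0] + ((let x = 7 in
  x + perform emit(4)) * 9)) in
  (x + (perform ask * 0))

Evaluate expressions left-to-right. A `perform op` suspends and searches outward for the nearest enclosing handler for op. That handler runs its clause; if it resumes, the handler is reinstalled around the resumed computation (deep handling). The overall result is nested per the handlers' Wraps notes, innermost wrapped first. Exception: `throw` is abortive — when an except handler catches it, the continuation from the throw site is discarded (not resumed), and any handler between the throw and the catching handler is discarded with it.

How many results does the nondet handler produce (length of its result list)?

Evaluation trace:
choose[4, 3, 0] @ H3
  branch[0] choose=4:
    emit(4) @ H2 ⇒ out+=4
    ask @ H0 ⇒ 7
    H0 returns 67
    H1 returns 67
    H2 returns [4, 67]
    H3 returns [[4, 67]]
  branch[1] choose=3:
    emit(4) @ H2 ⇒ out+=4
    ask @ H0 ⇒ 7
    H0 returns 66
    H1 returns 66
    H2 returns [4, 66]
    H3 returns [[4, 66]]
  branch[2] choose=0:
    emit(4) @ H2 ⇒ out+=4
    ask @ H0 ⇒ 7
    H0 returns 63
    H1 returns 63
    H2 returns [4, 63]
    H3 returns [[4, 63]]
= [[4, 67], [4, 66], [4, 63]]

Answer: 3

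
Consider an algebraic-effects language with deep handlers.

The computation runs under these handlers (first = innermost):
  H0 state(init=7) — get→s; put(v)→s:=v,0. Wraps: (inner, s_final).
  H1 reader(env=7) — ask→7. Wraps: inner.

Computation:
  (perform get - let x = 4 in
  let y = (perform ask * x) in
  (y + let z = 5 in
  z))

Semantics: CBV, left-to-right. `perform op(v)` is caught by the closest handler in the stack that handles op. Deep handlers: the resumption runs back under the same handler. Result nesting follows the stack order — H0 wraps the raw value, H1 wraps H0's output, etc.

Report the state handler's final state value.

Answer: 7

Step-by-step:
get @ H0 ⇒ 7
ask @ H1 ⇒ 7
H0 returns (-26, 7)
H1 returns (-26, 7)
= (-26, 7)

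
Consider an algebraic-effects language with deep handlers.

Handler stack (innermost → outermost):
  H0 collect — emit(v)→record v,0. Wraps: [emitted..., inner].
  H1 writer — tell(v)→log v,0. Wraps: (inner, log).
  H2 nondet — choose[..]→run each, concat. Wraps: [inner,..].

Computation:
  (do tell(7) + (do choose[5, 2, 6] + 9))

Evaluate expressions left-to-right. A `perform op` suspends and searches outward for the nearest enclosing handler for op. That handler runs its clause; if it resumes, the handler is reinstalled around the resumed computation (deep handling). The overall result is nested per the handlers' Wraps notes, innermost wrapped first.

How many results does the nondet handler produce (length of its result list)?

Answer: 3

Working:
tell(7) @ H1 ⇒ log+=7
choose[5, 2, 6] @ H2
  branch[0] choose=5:
    H0 returns [14]
    H1 returns ([14], (7))
    H2 returns [([14], (7))]
  branch[1] choose=2:
    H0 returns [11]
    H1 returns ([11], (7))
    H2 returns [([11], (7))]
  branch[2] choose=6:
    H0 returns [15]
    H1 returns ([15], (7))
    H2 returns [([15], (7))]
= [([14], (7)), ([11], (7)), ([15], (7))]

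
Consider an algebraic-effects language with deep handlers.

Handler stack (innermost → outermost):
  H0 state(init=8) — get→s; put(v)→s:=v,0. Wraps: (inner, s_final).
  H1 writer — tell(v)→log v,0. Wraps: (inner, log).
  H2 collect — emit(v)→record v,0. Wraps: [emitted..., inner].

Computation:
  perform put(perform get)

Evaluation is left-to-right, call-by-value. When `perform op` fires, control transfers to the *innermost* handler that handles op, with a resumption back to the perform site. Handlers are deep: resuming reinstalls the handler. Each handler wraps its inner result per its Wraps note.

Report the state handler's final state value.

Answer: 8

Step-by-step:
get @ H0 ⇒ 8
put(8) @ H0 ⇒ s:=8
H0 returns (0, 8)
H1 returns ((0, 8), ())
H2 returns [((0, 8), ())]
= [((0, 8), ())]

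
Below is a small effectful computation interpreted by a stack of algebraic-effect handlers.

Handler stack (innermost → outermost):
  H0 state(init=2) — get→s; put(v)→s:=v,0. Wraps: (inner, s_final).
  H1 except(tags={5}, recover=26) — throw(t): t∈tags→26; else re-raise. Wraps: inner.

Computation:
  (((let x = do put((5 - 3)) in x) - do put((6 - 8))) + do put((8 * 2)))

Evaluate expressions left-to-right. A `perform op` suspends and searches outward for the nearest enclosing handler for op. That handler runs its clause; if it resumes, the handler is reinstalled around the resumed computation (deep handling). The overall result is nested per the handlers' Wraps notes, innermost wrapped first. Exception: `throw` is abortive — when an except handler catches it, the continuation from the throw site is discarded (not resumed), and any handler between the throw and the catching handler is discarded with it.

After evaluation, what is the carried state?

Answer: 16

Evaluation trace:
put(2) @ H0 ⇒ s:=2
put(-2) @ H0 ⇒ s:=-2
put(16) @ H0 ⇒ s:=16
H0 returns (0, 16)
H1 returns (0, 16)
= (0, 16)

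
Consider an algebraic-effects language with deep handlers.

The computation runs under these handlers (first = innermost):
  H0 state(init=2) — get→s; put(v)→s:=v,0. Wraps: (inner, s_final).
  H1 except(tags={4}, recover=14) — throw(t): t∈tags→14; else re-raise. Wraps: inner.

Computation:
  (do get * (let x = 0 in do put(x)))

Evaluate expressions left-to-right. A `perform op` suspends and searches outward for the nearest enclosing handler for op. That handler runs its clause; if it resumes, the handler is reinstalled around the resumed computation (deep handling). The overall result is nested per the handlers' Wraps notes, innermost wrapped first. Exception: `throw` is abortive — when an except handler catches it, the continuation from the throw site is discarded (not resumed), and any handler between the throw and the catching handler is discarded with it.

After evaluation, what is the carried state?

Evaluation trace:
get @ H0 ⇒ 2
put(0) @ H0 ⇒ s:=0
H0 returns (0, 0)
H1 returns (0, 0)
= (0, 0)

Answer: 0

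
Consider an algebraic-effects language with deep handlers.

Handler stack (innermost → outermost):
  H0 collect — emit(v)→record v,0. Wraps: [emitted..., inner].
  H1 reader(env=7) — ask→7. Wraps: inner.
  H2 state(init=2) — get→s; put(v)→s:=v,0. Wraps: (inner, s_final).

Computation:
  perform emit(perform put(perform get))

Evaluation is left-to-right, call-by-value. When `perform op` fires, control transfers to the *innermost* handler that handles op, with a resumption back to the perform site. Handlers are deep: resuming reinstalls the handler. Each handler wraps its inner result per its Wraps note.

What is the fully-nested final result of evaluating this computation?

Working:
get @ H2 ⇒ 2
put(2) @ H2 ⇒ s:=2
emit(0) @ H0 ⇒ out+=0
H0 returns [0, 0]
H1 returns [0, 0]
H2 returns ([0, 0], 2)
= ([0, 0], 2)

Answer: ([0, 0], 2)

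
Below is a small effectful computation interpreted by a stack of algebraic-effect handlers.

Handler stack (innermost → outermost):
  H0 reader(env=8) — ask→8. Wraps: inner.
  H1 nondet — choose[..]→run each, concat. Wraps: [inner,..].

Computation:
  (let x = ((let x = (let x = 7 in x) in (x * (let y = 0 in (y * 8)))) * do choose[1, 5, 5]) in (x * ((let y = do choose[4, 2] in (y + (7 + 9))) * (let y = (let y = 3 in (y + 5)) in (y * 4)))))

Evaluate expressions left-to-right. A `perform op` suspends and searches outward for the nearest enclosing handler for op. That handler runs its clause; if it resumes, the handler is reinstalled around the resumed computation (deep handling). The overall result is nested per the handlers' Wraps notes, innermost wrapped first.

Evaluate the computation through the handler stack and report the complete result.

Answer: [0, 0, 0, 0, 0, 0]

Working:
choose[1, 5, 5] @ H1
  branch[0] choose=1:
    choose[4, 2] @ H1
      branch[0] choose=4:
        H0 returns 0
        H1 returns [0]
      branch[1] choose=2:
        H0 returns 0
        H1 returns [0]
  branch[1] choose=5:
    choose[4, 2] @ H1
      branch[0] choose=4:
        H0 returns 0
        H1 returns [0]
      branch[1] choose=2:
        H0 returns 0
        H1 returns [0]
  branch[2] choose=5:
    choose[4, 2] @ H1
      branch[0] choose=4:
        H0 returns 0
        H1 returns [0]
      branch[1] choose=2:
        H0 returns 0
        H1 returns [0]
= [0, 0, 0, 0, 0, 0]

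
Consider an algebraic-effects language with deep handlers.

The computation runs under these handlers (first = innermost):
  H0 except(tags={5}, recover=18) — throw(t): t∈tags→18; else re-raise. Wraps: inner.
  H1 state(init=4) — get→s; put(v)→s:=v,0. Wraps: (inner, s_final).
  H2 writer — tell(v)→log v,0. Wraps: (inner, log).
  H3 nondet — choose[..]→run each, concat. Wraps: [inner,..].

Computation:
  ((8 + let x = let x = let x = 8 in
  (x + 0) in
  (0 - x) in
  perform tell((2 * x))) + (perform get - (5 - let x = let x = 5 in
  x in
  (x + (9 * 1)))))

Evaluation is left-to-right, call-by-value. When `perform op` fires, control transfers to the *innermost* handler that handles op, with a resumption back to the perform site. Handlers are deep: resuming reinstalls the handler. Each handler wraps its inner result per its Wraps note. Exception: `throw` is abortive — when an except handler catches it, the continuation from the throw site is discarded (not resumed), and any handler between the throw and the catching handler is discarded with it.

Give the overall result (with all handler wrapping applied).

Answer: [((21, 4), (-16))]

Evaluation trace:
tell(-16) @ H2 ⇒ log+=-16
get @ H1 ⇒ 4
H0 returns 21
H1 returns (21, 4)
H2 returns ((21, 4), (-16))
H3 returns [((21, 4), (-16))]
= [((21, 4), (-16))]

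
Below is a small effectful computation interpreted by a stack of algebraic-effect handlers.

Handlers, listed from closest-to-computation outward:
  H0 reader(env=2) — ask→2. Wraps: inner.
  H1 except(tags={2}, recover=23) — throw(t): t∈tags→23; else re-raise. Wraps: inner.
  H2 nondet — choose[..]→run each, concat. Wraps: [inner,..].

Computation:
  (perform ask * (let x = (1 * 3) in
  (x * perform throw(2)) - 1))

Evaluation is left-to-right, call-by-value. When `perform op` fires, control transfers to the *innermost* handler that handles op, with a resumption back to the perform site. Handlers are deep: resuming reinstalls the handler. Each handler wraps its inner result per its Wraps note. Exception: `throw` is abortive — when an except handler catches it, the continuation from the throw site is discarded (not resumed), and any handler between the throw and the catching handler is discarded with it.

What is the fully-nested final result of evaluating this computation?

Answer: [23]

Working:
ask @ H0 ⇒ 2
throw(2) @ H1 caught ⇒ 23
H2 returns [23]
= [23]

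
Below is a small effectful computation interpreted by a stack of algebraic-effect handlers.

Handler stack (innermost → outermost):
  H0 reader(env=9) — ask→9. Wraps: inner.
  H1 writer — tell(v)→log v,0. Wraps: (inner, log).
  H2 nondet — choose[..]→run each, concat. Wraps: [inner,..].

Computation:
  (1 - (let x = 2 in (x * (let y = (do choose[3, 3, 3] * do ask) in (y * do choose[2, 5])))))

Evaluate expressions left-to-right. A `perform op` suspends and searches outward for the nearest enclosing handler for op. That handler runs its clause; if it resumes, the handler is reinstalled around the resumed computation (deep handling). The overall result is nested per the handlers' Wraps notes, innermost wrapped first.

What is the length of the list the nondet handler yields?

Evaluation trace:
choose[3, 3, 3] @ H2
  branch[0] choose=3:
    ask @ H0 ⇒ 9
    choose[2, 5] @ H2
      branch[0] choose=2:
        H0 returns -107
        H1 returns (-107, ())
        H2 returns [(-107, ())]
      branch[1] choose=5:
        H0 returns -269
        H1 returns (-269, ())
        H2 returns [(-269, ())]
  branch[1] choose=3:
    ask @ H0 ⇒ 9
    choose[2, 5] @ H2
      branch[0] choose=2:
        H0 returns -107
        H1 returns (-107, ())
        H2 returns [(-107, ())]
      branch[1] choose=5:
        H0 returns -269
        H1 returns (-269, ())
        H2 returns [(-269, ())]
  branch[2] choose=3:
    ask @ H0 ⇒ 9
    choose[2, 5] @ H2
      branch[0] choose=2:
        H0 returns -107
        H1 returns (-107, ())
        H2 returns [(-107, ())]
      branch[1] choose=5:
        H0 returns -269
        H1 returns (-269, ())
        H2 returns [(-269, ())]
= [(-107, ()), (-269, ()), (-107, ()), (-269, ()), (-107, ()), (-269, ())]

Answer: 6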